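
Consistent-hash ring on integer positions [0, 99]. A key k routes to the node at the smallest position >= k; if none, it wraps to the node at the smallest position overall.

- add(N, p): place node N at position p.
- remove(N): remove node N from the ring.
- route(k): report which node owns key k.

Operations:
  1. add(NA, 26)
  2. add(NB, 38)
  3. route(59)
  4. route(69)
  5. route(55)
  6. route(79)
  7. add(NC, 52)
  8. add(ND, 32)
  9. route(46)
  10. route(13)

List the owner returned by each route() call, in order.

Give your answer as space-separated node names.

Answer: NA NA NA NA NC NA

Derivation:
Op 1: add NA@26 -> ring=[26:NA]
Op 2: add NB@38 -> ring=[26:NA,38:NB]
Op 3: route key 59: none >= 59, wrap to smallest pos 26 -> NA
Op 4: route key 69: none >= 69, wrap to smallest pos 26 -> NA
Op 5: route key 55: none >= 55, wrap to smallest pos 26 -> NA
Op 6: route key 79: none >= 79, wrap to smallest pos 26 -> NA
Op 7: add NC@52 -> ring=[26:NA,38:NB,52:NC]
Op 8: add ND@32 -> ring=[26:NA,32:ND,38:NB,52:NC]
Op 9: route key 46: smallest pos >= 46 is 52 -> NC
Op 10: route key 13: smallest pos >= 13 is 26 -> NA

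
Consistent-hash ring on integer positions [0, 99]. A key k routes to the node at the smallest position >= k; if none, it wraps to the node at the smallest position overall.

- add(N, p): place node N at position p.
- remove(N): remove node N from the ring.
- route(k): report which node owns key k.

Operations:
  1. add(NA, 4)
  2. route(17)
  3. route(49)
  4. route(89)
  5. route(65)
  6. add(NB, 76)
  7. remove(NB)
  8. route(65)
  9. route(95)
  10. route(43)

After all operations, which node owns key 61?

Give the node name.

Op 1: add NA@4 -> ring=[4:NA]
Op 2: route key 17: none >= 17, wrap to smallest pos 4 -> NA
Op 3: route key 49: none >= 49, wrap to smallest pos 4 -> NA
Op 4: route key 89: none >= 89, wrap to smallest pos 4 -> NA
Op 5: route key 65: none >= 65, wrap to smallest pos 4 -> NA
Op 6: add NB@76 -> ring=[4:NA,76:NB]
Op 7: remove NB -> ring=[4:NA]
Op 8: route key 65: none >= 65, wrap to smallest pos 4 -> NA
Op 9: route key 95: none >= 95, wrap to smallest pos 4 -> NA
Op 10: route key 43: none >= 43, wrap to smallest pos 4 -> NA
Final route key 61: none >= 61, wrap to smallest pos 4 -> NA

Answer: NA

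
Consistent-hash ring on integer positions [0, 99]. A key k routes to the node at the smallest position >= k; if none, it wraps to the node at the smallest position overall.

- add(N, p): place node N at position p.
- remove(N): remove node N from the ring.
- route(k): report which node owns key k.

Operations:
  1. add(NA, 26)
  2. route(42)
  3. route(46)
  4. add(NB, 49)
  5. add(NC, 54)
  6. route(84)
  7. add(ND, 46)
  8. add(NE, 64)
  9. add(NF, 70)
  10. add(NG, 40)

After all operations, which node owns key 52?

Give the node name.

Op 1: add NA@26 -> ring=[26:NA]
Op 2: route key 42: none >= 42, wrap to smallest pos 26 -> NA
Op 3: route key 46: none >= 46, wrap to smallest pos 26 -> NA
Op 4: add NB@49 -> ring=[26:NA,49:NB]
Op 5: add NC@54 -> ring=[26:NA,49:NB,54:NC]
Op 6: route key 84: none >= 84, wrap to smallest pos 26 -> NA
Op 7: add ND@46 -> ring=[26:NA,46:ND,49:NB,54:NC]
Op 8: add NE@64 -> ring=[26:NA,46:ND,49:NB,54:NC,64:NE]
Op 9: add NF@70 -> ring=[26:NA,46:ND,49:NB,54:NC,64:NE,70:NF]
Op 10: add NG@40 -> ring=[26:NA,40:NG,46:ND,49:NB,54:NC,64:NE,70:NF]
Final route key 52: smallest pos >= 52 is 54 -> NC

Answer: NC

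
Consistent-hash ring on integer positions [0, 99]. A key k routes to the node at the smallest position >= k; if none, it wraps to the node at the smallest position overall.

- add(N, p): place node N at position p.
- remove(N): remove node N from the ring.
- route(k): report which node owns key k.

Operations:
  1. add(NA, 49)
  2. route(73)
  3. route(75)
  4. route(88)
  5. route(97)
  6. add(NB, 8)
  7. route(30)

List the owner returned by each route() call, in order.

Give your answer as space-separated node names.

Answer: NA NA NA NA NA

Derivation:
Op 1: add NA@49 -> ring=[49:NA]
Op 2: route key 73: none >= 73, wrap to smallest pos 49 -> NA
Op 3: route key 75: none >= 75, wrap to smallest pos 49 -> NA
Op 4: route key 88: none >= 88, wrap to smallest pos 49 -> NA
Op 5: route key 97: none >= 97, wrap to smallest pos 49 -> NA
Op 6: add NB@8 -> ring=[8:NB,49:NA]
Op 7: route key 30: smallest pos >= 30 is 49 -> NA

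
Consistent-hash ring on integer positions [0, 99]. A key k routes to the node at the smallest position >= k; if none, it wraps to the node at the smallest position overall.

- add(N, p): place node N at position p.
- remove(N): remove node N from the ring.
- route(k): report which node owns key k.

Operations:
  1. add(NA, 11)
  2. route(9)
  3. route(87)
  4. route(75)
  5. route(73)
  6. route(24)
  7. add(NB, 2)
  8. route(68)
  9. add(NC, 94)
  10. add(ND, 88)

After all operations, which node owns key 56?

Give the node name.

Answer: ND

Derivation:
Op 1: add NA@11 -> ring=[11:NA]
Op 2: route key 9: smallest pos >= 9 is 11 -> NA
Op 3: route key 87: none >= 87, wrap to smallest pos 11 -> NA
Op 4: route key 75: none >= 75, wrap to smallest pos 11 -> NA
Op 5: route key 73: none >= 73, wrap to smallest pos 11 -> NA
Op 6: route key 24: none >= 24, wrap to smallest pos 11 -> NA
Op 7: add NB@2 -> ring=[2:NB,11:NA]
Op 8: route key 68: none >= 68, wrap to smallest pos 2 -> NB
Op 9: add NC@94 -> ring=[2:NB,11:NA,94:NC]
Op 10: add ND@88 -> ring=[2:NB,11:NA,88:ND,94:NC]
Final route key 56: smallest pos >= 56 is 88 -> ND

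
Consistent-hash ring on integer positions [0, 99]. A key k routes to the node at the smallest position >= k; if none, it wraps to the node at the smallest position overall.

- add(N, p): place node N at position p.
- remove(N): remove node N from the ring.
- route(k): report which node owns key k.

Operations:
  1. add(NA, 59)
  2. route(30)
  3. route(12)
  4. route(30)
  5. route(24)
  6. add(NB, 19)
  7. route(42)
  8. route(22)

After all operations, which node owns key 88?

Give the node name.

Answer: NB

Derivation:
Op 1: add NA@59 -> ring=[59:NA]
Op 2: route key 30: smallest pos >= 30 is 59 -> NA
Op 3: route key 12: smallest pos >= 12 is 59 -> NA
Op 4: route key 30: smallest pos >= 30 is 59 -> NA
Op 5: route key 24: smallest pos >= 24 is 59 -> NA
Op 6: add NB@19 -> ring=[19:NB,59:NA]
Op 7: route key 42: smallest pos >= 42 is 59 -> NA
Op 8: route key 22: smallest pos >= 22 is 59 -> NA
Final route key 88: none >= 88, wrap to smallest pos 19 -> NB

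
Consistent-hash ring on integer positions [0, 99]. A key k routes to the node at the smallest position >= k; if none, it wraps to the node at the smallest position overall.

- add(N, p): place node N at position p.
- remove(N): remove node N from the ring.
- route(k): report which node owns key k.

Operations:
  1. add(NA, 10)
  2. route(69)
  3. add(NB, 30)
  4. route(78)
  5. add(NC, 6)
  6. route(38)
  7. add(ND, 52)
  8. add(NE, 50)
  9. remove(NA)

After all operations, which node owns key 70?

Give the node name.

Op 1: add NA@10 -> ring=[10:NA]
Op 2: route key 69: none >= 69, wrap to smallest pos 10 -> NA
Op 3: add NB@30 -> ring=[10:NA,30:NB]
Op 4: route key 78: none >= 78, wrap to smallest pos 10 -> NA
Op 5: add NC@6 -> ring=[6:NC,10:NA,30:NB]
Op 6: route key 38: none >= 38, wrap to smallest pos 6 -> NC
Op 7: add ND@52 -> ring=[6:NC,10:NA,30:NB,52:ND]
Op 8: add NE@50 -> ring=[6:NC,10:NA,30:NB,50:NE,52:ND]
Op 9: remove NA -> ring=[6:NC,30:NB,50:NE,52:ND]
Final route key 70: none >= 70, wrap to smallest pos 6 -> NC

Answer: NC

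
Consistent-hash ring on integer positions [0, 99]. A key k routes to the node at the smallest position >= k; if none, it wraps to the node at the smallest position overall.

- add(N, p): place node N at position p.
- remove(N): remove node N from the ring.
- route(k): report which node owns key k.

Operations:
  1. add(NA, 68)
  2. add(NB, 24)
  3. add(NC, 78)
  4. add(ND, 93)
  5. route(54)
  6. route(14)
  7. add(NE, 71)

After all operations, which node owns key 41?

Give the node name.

Answer: NA

Derivation:
Op 1: add NA@68 -> ring=[68:NA]
Op 2: add NB@24 -> ring=[24:NB,68:NA]
Op 3: add NC@78 -> ring=[24:NB,68:NA,78:NC]
Op 4: add ND@93 -> ring=[24:NB,68:NA,78:NC,93:ND]
Op 5: route key 54: smallest pos >= 54 is 68 -> NA
Op 6: route key 14: smallest pos >= 14 is 24 -> NB
Op 7: add NE@71 -> ring=[24:NB,68:NA,71:NE,78:NC,93:ND]
Final route key 41: smallest pos >= 41 is 68 -> NA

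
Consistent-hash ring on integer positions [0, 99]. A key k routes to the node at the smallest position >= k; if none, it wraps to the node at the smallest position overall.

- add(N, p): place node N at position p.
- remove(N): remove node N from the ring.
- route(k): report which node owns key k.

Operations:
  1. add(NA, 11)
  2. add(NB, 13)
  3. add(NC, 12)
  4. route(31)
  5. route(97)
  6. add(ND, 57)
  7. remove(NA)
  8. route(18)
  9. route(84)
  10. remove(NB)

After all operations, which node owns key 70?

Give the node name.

Op 1: add NA@11 -> ring=[11:NA]
Op 2: add NB@13 -> ring=[11:NA,13:NB]
Op 3: add NC@12 -> ring=[11:NA,12:NC,13:NB]
Op 4: route key 31: none >= 31, wrap to smallest pos 11 -> NA
Op 5: route key 97: none >= 97, wrap to smallest pos 11 -> NA
Op 6: add ND@57 -> ring=[11:NA,12:NC,13:NB,57:ND]
Op 7: remove NA -> ring=[12:NC,13:NB,57:ND]
Op 8: route key 18: smallest pos >= 18 is 57 -> ND
Op 9: route key 84: none >= 84, wrap to smallest pos 12 -> NC
Op 10: remove NB -> ring=[12:NC,57:ND]
Final route key 70: none >= 70, wrap to smallest pos 12 -> NC

Answer: NC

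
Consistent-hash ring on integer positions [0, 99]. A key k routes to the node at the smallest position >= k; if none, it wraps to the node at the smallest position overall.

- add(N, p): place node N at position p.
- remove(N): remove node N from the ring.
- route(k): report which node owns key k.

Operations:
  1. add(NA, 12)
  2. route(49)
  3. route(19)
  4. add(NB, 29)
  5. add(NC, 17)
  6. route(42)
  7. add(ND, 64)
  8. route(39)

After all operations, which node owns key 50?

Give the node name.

Op 1: add NA@12 -> ring=[12:NA]
Op 2: route key 49: none >= 49, wrap to smallest pos 12 -> NA
Op 3: route key 19: none >= 19, wrap to smallest pos 12 -> NA
Op 4: add NB@29 -> ring=[12:NA,29:NB]
Op 5: add NC@17 -> ring=[12:NA,17:NC,29:NB]
Op 6: route key 42: none >= 42, wrap to smallest pos 12 -> NA
Op 7: add ND@64 -> ring=[12:NA,17:NC,29:NB,64:ND]
Op 8: route key 39: smallest pos >= 39 is 64 -> ND
Final route key 50: smallest pos >= 50 is 64 -> ND

Answer: ND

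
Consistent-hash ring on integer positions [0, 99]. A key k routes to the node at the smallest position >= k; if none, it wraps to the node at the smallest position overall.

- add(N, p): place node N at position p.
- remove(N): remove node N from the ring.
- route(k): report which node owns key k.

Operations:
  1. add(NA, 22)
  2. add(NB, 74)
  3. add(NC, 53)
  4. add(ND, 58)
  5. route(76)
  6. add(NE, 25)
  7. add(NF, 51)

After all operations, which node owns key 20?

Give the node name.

Answer: NA

Derivation:
Op 1: add NA@22 -> ring=[22:NA]
Op 2: add NB@74 -> ring=[22:NA,74:NB]
Op 3: add NC@53 -> ring=[22:NA,53:NC,74:NB]
Op 4: add ND@58 -> ring=[22:NA,53:NC,58:ND,74:NB]
Op 5: route key 76: none >= 76, wrap to smallest pos 22 -> NA
Op 6: add NE@25 -> ring=[22:NA,25:NE,53:NC,58:ND,74:NB]
Op 7: add NF@51 -> ring=[22:NA,25:NE,51:NF,53:NC,58:ND,74:NB]
Final route key 20: smallest pos >= 20 is 22 -> NA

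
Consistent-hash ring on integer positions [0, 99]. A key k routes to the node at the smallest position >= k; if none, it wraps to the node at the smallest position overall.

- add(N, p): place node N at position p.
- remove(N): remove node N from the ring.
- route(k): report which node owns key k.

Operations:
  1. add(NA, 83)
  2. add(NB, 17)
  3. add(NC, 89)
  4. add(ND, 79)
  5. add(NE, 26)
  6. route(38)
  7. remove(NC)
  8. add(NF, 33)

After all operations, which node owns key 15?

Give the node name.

Answer: NB

Derivation:
Op 1: add NA@83 -> ring=[83:NA]
Op 2: add NB@17 -> ring=[17:NB,83:NA]
Op 3: add NC@89 -> ring=[17:NB,83:NA,89:NC]
Op 4: add ND@79 -> ring=[17:NB,79:ND,83:NA,89:NC]
Op 5: add NE@26 -> ring=[17:NB,26:NE,79:ND,83:NA,89:NC]
Op 6: route key 38: smallest pos >= 38 is 79 -> ND
Op 7: remove NC -> ring=[17:NB,26:NE,79:ND,83:NA]
Op 8: add NF@33 -> ring=[17:NB,26:NE,33:NF,79:ND,83:NA]
Final route key 15: smallest pos >= 15 is 17 -> NB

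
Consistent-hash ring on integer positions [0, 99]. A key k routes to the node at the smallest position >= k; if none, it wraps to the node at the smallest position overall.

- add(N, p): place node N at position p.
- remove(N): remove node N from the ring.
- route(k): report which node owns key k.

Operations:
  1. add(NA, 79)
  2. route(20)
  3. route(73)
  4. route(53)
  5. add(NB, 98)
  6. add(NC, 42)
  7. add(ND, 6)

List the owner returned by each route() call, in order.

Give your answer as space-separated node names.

Op 1: add NA@79 -> ring=[79:NA]
Op 2: route key 20: smallest pos >= 20 is 79 -> NA
Op 3: route key 73: smallest pos >= 73 is 79 -> NA
Op 4: route key 53: smallest pos >= 53 is 79 -> NA
Op 5: add NB@98 -> ring=[79:NA,98:NB]
Op 6: add NC@42 -> ring=[42:NC,79:NA,98:NB]
Op 7: add ND@6 -> ring=[6:ND,42:NC,79:NA,98:NB]

Answer: NA NA NA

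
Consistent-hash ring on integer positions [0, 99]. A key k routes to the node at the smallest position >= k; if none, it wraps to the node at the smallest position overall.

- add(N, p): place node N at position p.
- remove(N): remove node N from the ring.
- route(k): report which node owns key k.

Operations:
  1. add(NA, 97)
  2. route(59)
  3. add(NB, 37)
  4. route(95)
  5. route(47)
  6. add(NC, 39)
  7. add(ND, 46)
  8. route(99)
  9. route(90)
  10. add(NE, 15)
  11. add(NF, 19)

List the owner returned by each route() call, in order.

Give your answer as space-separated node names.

Op 1: add NA@97 -> ring=[97:NA]
Op 2: route key 59: smallest pos >= 59 is 97 -> NA
Op 3: add NB@37 -> ring=[37:NB,97:NA]
Op 4: route key 95: smallest pos >= 95 is 97 -> NA
Op 5: route key 47: smallest pos >= 47 is 97 -> NA
Op 6: add NC@39 -> ring=[37:NB,39:NC,97:NA]
Op 7: add ND@46 -> ring=[37:NB,39:NC,46:ND,97:NA]
Op 8: route key 99: none >= 99, wrap to smallest pos 37 -> NB
Op 9: route key 90: smallest pos >= 90 is 97 -> NA
Op 10: add NE@15 -> ring=[15:NE,37:NB,39:NC,46:ND,97:NA]
Op 11: add NF@19 -> ring=[15:NE,19:NF,37:NB,39:NC,46:ND,97:NA]

Answer: NA NA NA NB NA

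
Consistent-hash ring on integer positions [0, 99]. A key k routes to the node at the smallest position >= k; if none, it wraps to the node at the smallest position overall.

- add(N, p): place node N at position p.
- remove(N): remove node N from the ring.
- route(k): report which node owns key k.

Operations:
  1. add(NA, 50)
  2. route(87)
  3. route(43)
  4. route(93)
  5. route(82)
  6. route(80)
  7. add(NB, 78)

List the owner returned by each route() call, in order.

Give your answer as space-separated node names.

Op 1: add NA@50 -> ring=[50:NA]
Op 2: route key 87: none >= 87, wrap to smallest pos 50 -> NA
Op 3: route key 43: smallest pos >= 43 is 50 -> NA
Op 4: route key 93: none >= 93, wrap to smallest pos 50 -> NA
Op 5: route key 82: none >= 82, wrap to smallest pos 50 -> NA
Op 6: route key 80: none >= 80, wrap to smallest pos 50 -> NA
Op 7: add NB@78 -> ring=[50:NA,78:NB]

Answer: NA NA NA NA NA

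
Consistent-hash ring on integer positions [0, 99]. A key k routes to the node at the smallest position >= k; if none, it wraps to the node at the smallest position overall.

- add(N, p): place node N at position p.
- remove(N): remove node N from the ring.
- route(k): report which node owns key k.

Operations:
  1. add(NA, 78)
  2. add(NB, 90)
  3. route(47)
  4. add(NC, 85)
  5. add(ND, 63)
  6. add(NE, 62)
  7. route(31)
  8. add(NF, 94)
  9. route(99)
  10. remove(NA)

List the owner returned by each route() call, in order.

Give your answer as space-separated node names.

Answer: NA NE NE

Derivation:
Op 1: add NA@78 -> ring=[78:NA]
Op 2: add NB@90 -> ring=[78:NA,90:NB]
Op 3: route key 47: smallest pos >= 47 is 78 -> NA
Op 4: add NC@85 -> ring=[78:NA,85:NC,90:NB]
Op 5: add ND@63 -> ring=[63:ND,78:NA,85:NC,90:NB]
Op 6: add NE@62 -> ring=[62:NE,63:ND,78:NA,85:NC,90:NB]
Op 7: route key 31: smallest pos >= 31 is 62 -> NE
Op 8: add NF@94 -> ring=[62:NE,63:ND,78:NA,85:NC,90:NB,94:NF]
Op 9: route key 99: none >= 99, wrap to smallest pos 62 -> NE
Op 10: remove NA -> ring=[62:NE,63:ND,85:NC,90:NB,94:NF]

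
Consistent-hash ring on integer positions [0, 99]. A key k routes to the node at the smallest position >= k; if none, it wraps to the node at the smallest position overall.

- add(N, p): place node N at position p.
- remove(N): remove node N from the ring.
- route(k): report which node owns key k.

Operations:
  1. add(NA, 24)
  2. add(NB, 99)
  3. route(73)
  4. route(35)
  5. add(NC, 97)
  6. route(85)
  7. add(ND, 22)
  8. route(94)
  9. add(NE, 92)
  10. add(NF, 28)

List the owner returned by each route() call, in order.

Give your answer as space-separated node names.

Answer: NB NB NC NC

Derivation:
Op 1: add NA@24 -> ring=[24:NA]
Op 2: add NB@99 -> ring=[24:NA,99:NB]
Op 3: route key 73: smallest pos >= 73 is 99 -> NB
Op 4: route key 35: smallest pos >= 35 is 99 -> NB
Op 5: add NC@97 -> ring=[24:NA,97:NC,99:NB]
Op 6: route key 85: smallest pos >= 85 is 97 -> NC
Op 7: add ND@22 -> ring=[22:ND,24:NA,97:NC,99:NB]
Op 8: route key 94: smallest pos >= 94 is 97 -> NC
Op 9: add NE@92 -> ring=[22:ND,24:NA,92:NE,97:NC,99:NB]
Op 10: add NF@28 -> ring=[22:ND,24:NA,28:NF,92:NE,97:NC,99:NB]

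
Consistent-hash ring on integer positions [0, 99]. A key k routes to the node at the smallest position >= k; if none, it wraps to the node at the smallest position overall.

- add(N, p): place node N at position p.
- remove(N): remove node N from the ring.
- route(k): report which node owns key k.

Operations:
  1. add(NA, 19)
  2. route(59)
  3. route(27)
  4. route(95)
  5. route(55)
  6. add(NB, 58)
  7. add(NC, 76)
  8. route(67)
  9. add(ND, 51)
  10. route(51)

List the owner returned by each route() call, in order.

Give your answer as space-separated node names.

Op 1: add NA@19 -> ring=[19:NA]
Op 2: route key 59: none >= 59, wrap to smallest pos 19 -> NA
Op 3: route key 27: none >= 27, wrap to smallest pos 19 -> NA
Op 4: route key 95: none >= 95, wrap to smallest pos 19 -> NA
Op 5: route key 55: none >= 55, wrap to smallest pos 19 -> NA
Op 6: add NB@58 -> ring=[19:NA,58:NB]
Op 7: add NC@76 -> ring=[19:NA,58:NB,76:NC]
Op 8: route key 67: smallest pos >= 67 is 76 -> NC
Op 9: add ND@51 -> ring=[19:NA,51:ND,58:NB,76:NC]
Op 10: route key 51: smallest pos >= 51 is 51 -> ND

Answer: NA NA NA NA NC ND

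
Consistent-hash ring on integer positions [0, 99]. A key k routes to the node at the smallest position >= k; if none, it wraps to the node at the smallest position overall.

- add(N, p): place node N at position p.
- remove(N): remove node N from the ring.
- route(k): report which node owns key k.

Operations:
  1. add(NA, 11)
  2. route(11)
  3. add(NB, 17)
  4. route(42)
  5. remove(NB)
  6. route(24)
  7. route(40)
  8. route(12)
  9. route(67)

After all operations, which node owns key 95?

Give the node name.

Answer: NA

Derivation:
Op 1: add NA@11 -> ring=[11:NA]
Op 2: route key 11: smallest pos >= 11 is 11 -> NA
Op 3: add NB@17 -> ring=[11:NA,17:NB]
Op 4: route key 42: none >= 42, wrap to smallest pos 11 -> NA
Op 5: remove NB -> ring=[11:NA]
Op 6: route key 24: none >= 24, wrap to smallest pos 11 -> NA
Op 7: route key 40: none >= 40, wrap to smallest pos 11 -> NA
Op 8: route key 12: none >= 12, wrap to smallest pos 11 -> NA
Op 9: route key 67: none >= 67, wrap to smallest pos 11 -> NA
Final route key 95: none >= 95, wrap to smallest pos 11 -> NA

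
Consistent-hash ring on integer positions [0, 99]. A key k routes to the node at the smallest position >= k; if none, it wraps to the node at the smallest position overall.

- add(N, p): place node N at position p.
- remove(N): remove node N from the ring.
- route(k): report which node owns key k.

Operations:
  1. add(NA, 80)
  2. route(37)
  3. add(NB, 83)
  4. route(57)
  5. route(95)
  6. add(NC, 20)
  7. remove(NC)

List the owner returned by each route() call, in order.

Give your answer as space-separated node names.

Answer: NA NA NA

Derivation:
Op 1: add NA@80 -> ring=[80:NA]
Op 2: route key 37: smallest pos >= 37 is 80 -> NA
Op 3: add NB@83 -> ring=[80:NA,83:NB]
Op 4: route key 57: smallest pos >= 57 is 80 -> NA
Op 5: route key 95: none >= 95, wrap to smallest pos 80 -> NA
Op 6: add NC@20 -> ring=[20:NC,80:NA,83:NB]
Op 7: remove NC -> ring=[80:NA,83:NB]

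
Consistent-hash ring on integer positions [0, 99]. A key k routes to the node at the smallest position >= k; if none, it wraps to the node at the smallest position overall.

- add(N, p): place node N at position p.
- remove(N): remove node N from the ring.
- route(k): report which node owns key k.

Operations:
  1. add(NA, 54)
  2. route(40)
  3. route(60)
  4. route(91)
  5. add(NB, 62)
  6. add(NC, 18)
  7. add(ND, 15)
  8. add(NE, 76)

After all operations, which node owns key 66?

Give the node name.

Op 1: add NA@54 -> ring=[54:NA]
Op 2: route key 40: smallest pos >= 40 is 54 -> NA
Op 3: route key 60: none >= 60, wrap to smallest pos 54 -> NA
Op 4: route key 91: none >= 91, wrap to smallest pos 54 -> NA
Op 5: add NB@62 -> ring=[54:NA,62:NB]
Op 6: add NC@18 -> ring=[18:NC,54:NA,62:NB]
Op 7: add ND@15 -> ring=[15:ND,18:NC,54:NA,62:NB]
Op 8: add NE@76 -> ring=[15:ND,18:NC,54:NA,62:NB,76:NE]
Final route key 66: smallest pos >= 66 is 76 -> NE

Answer: NE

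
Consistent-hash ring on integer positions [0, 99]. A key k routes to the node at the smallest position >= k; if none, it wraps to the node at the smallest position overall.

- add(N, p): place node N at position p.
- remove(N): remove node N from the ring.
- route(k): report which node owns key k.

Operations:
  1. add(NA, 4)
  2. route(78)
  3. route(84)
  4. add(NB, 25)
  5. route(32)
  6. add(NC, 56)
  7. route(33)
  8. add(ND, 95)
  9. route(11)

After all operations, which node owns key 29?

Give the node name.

Op 1: add NA@4 -> ring=[4:NA]
Op 2: route key 78: none >= 78, wrap to smallest pos 4 -> NA
Op 3: route key 84: none >= 84, wrap to smallest pos 4 -> NA
Op 4: add NB@25 -> ring=[4:NA,25:NB]
Op 5: route key 32: none >= 32, wrap to smallest pos 4 -> NA
Op 6: add NC@56 -> ring=[4:NA,25:NB,56:NC]
Op 7: route key 33: smallest pos >= 33 is 56 -> NC
Op 8: add ND@95 -> ring=[4:NA,25:NB,56:NC,95:ND]
Op 9: route key 11: smallest pos >= 11 is 25 -> NB
Final route key 29: smallest pos >= 29 is 56 -> NC

Answer: NC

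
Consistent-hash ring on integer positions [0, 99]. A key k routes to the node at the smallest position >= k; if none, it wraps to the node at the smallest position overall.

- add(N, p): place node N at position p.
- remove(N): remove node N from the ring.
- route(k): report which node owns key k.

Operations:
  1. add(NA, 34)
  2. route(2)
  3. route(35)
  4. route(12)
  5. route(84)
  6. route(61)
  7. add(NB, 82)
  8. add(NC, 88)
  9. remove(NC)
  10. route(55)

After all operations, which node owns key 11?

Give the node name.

Op 1: add NA@34 -> ring=[34:NA]
Op 2: route key 2: smallest pos >= 2 is 34 -> NA
Op 3: route key 35: none >= 35, wrap to smallest pos 34 -> NA
Op 4: route key 12: smallest pos >= 12 is 34 -> NA
Op 5: route key 84: none >= 84, wrap to smallest pos 34 -> NA
Op 6: route key 61: none >= 61, wrap to smallest pos 34 -> NA
Op 7: add NB@82 -> ring=[34:NA,82:NB]
Op 8: add NC@88 -> ring=[34:NA,82:NB,88:NC]
Op 9: remove NC -> ring=[34:NA,82:NB]
Op 10: route key 55: smallest pos >= 55 is 82 -> NB
Final route key 11: smallest pos >= 11 is 34 -> NA

Answer: NA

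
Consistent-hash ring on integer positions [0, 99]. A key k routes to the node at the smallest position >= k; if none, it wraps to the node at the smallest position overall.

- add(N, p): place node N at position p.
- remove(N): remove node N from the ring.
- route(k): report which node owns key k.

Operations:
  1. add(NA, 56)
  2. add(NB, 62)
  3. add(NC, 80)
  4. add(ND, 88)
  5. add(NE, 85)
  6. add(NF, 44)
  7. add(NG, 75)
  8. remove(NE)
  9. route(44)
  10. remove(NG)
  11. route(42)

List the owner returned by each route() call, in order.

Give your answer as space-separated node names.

Op 1: add NA@56 -> ring=[56:NA]
Op 2: add NB@62 -> ring=[56:NA,62:NB]
Op 3: add NC@80 -> ring=[56:NA,62:NB,80:NC]
Op 4: add ND@88 -> ring=[56:NA,62:NB,80:NC,88:ND]
Op 5: add NE@85 -> ring=[56:NA,62:NB,80:NC,85:NE,88:ND]
Op 6: add NF@44 -> ring=[44:NF,56:NA,62:NB,80:NC,85:NE,88:ND]
Op 7: add NG@75 -> ring=[44:NF,56:NA,62:NB,75:NG,80:NC,85:NE,88:ND]
Op 8: remove NE -> ring=[44:NF,56:NA,62:NB,75:NG,80:NC,88:ND]
Op 9: route key 44: smallest pos >= 44 is 44 -> NF
Op 10: remove NG -> ring=[44:NF,56:NA,62:NB,80:NC,88:ND]
Op 11: route key 42: smallest pos >= 42 is 44 -> NF

Answer: NF NF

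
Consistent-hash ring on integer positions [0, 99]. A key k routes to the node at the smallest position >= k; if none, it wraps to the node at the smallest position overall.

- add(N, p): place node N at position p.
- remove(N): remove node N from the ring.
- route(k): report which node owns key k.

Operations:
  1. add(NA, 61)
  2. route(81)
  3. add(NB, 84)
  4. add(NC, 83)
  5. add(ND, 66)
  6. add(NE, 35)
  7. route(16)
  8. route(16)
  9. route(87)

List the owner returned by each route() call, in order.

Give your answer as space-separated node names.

Answer: NA NE NE NE

Derivation:
Op 1: add NA@61 -> ring=[61:NA]
Op 2: route key 81: none >= 81, wrap to smallest pos 61 -> NA
Op 3: add NB@84 -> ring=[61:NA,84:NB]
Op 4: add NC@83 -> ring=[61:NA,83:NC,84:NB]
Op 5: add ND@66 -> ring=[61:NA,66:ND,83:NC,84:NB]
Op 6: add NE@35 -> ring=[35:NE,61:NA,66:ND,83:NC,84:NB]
Op 7: route key 16: smallest pos >= 16 is 35 -> NE
Op 8: route key 16: smallest pos >= 16 is 35 -> NE
Op 9: route key 87: none >= 87, wrap to smallest pos 35 -> NE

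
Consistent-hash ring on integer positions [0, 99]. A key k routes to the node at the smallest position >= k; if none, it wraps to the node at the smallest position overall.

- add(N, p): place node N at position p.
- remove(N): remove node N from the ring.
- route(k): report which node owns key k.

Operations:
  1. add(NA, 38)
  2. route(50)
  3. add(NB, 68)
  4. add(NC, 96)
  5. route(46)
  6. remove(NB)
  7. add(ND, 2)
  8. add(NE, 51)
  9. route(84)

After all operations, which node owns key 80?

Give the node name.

Answer: NC

Derivation:
Op 1: add NA@38 -> ring=[38:NA]
Op 2: route key 50: none >= 50, wrap to smallest pos 38 -> NA
Op 3: add NB@68 -> ring=[38:NA,68:NB]
Op 4: add NC@96 -> ring=[38:NA,68:NB,96:NC]
Op 5: route key 46: smallest pos >= 46 is 68 -> NB
Op 6: remove NB -> ring=[38:NA,96:NC]
Op 7: add ND@2 -> ring=[2:ND,38:NA,96:NC]
Op 8: add NE@51 -> ring=[2:ND,38:NA,51:NE,96:NC]
Op 9: route key 84: smallest pos >= 84 is 96 -> NC
Final route key 80: smallest pos >= 80 is 96 -> NC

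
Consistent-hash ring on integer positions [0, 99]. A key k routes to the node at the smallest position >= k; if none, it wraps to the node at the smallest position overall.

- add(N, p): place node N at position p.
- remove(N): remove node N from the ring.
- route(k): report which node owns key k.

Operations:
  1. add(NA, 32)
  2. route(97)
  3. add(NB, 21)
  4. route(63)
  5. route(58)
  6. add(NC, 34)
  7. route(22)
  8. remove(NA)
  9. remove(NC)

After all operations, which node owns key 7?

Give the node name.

Op 1: add NA@32 -> ring=[32:NA]
Op 2: route key 97: none >= 97, wrap to smallest pos 32 -> NA
Op 3: add NB@21 -> ring=[21:NB,32:NA]
Op 4: route key 63: none >= 63, wrap to smallest pos 21 -> NB
Op 5: route key 58: none >= 58, wrap to smallest pos 21 -> NB
Op 6: add NC@34 -> ring=[21:NB,32:NA,34:NC]
Op 7: route key 22: smallest pos >= 22 is 32 -> NA
Op 8: remove NA -> ring=[21:NB,34:NC]
Op 9: remove NC -> ring=[21:NB]
Final route key 7: smallest pos >= 7 is 21 -> NB

Answer: NB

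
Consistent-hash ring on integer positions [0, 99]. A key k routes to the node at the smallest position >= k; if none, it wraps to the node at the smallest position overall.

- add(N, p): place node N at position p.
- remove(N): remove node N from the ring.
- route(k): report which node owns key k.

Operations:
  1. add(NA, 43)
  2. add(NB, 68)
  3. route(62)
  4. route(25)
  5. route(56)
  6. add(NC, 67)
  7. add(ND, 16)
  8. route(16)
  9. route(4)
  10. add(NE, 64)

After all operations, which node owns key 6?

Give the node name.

Op 1: add NA@43 -> ring=[43:NA]
Op 2: add NB@68 -> ring=[43:NA,68:NB]
Op 3: route key 62: smallest pos >= 62 is 68 -> NB
Op 4: route key 25: smallest pos >= 25 is 43 -> NA
Op 5: route key 56: smallest pos >= 56 is 68 -> NB
Op 6: add NC@67 -> ring=[43:NA,67:NC,68:NB]
Op 7: add ND@16 -> ring=[16:ND,43:NA,67:NC,68:NB]
Op 8: route key 16: smallest pos >= 16 is 16 -> ND
Op 9: route key 4: smallest pos >= 4 is 16 -> ND
Op 10: add NE@64 -> ring=[16:ND,43:NA,64:NE,67:NC,68:NB]
Final route key 6: smallest pos >= 6 is 16 -> ND

Answer: ND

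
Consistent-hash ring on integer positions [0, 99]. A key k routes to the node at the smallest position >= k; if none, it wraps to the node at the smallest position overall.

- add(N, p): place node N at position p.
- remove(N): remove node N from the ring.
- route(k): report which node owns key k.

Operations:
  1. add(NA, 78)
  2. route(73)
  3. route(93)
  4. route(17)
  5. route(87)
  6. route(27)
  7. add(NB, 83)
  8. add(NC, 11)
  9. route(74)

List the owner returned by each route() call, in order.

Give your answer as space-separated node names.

Op 1: add NA@78 -> ring=[78:NA]
Op 2: route key 73: smallest pos >= 73 is 78 -> NA
Op 3: route key 93: none >= 93, wrap to smallest pos 78 -> NA
Op 4: route key 17: smallest pos >= 17 is 78 -> NA
Op 5: route key 87: none >= 87, wrap to smallest pos 78 -> NA
Op 6: route key 27: smallest pos >= 27 is 78 -> NA
Op 7: add NB@83 -> ring=[78:NA,83:NB]
Op 8: add NC@11 -> ring=[11:NC,78:NA,83:NB]
Op 9: route key 74: smallest pos >= 74 is 78 -> NA

Answer: NA NA NA NA NA NA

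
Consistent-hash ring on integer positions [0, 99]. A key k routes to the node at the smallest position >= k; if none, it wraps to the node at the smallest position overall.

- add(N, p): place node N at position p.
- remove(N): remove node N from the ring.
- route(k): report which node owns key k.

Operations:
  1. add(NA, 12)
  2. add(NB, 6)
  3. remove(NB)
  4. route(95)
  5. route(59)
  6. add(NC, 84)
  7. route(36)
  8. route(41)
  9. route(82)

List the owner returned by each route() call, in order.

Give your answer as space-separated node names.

Answer: NA NA NC NC NC

Derivation:
Op 1: add NA@12 -> ring=[12:NA]
Op 2: add NB@6 -> ring=[6:NB,12:NA]
Op 3: remove NB -> ring=[12:NA]
Op 4: route key 95: none >= 95, wrap to smallest pos 12 -> NA
Op 5: route key 59: none >= 59, wrap to smallest pos 12 -> NA
Op 6: add NC@84 -> ring=[12:NA,84:NC]
Op 7: route key 36: smallest pos >= 36 is 84 -> NC
Op 8: route key 41: smallest pos >= 41 is 84 -> NC
Op 9: route key 82: smallest pos >= 82 is 84 -> NC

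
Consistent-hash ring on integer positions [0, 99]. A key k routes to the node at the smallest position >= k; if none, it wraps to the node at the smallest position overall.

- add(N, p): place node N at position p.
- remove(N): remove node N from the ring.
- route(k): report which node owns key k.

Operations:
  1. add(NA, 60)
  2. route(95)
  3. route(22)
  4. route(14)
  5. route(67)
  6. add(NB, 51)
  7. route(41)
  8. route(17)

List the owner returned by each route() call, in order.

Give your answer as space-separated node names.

Op 1: add NA@60 -> ring=[60:NA]
Op 2: route key 95: none >= 95, wrap to smallest pos 60 -> NA
Op 3: route key 22: smallest pos >= 22 is 60 -> NA
Op 4: route key 14: smallest pos >= 14 is 60 -> NA
Op 5: route key 67: none >= 67, wrap to smallest pos 60 -> NA
Op 6: add NB@51 -> ring=[51:NB,60:NA]
Op 7: route key 41: smallest pos >= 41 is 51 -> NB
Op 8: route key 17: smallest pos >= 17 is 51 -> NB

Answer: NA NA NA NA NB NB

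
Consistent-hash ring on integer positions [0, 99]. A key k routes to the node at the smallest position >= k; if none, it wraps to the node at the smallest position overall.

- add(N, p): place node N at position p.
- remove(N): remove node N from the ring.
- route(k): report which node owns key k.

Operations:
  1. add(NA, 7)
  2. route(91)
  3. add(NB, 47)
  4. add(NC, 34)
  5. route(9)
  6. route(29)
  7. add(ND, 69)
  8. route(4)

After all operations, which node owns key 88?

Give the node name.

Answer: NA

Derivation:
Op 1: add NA@7 -> ring=[7:NA]
Op 2: route key 91: none >= 91, wrap to smallest pos 7 -> NA
Op 3: add NB@47 -> ring=[7:NA,47:NB]
Op 4: add NC@34 -> ring=[7:NA,34:NC,47:NB]
Op 5: route key 9: smallest pos >= 9 is 34 -> NC
Op 6: route key 29: smallest pos >= 29 is 34 -> NC
Op 7: add ND@69 -> ring=[7:NA,34:NC,47:NB,69:ND]
Op 8: route key 4: smallest pos >= 4 is 7 -> NA
Final route key 88: none >= 88, wrap to smallest pos 7 -> NA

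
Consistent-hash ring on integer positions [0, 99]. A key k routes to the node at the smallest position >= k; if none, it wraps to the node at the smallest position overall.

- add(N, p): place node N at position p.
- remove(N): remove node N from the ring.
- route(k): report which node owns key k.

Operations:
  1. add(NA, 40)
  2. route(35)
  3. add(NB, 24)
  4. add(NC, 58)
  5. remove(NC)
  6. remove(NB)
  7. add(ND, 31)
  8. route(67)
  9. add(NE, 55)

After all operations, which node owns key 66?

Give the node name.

Op 1: add NA@40 -> ring=[40:NA]
Op 2: route key 35: smallest pos >= 35 is 40 -> NA
Op 3: add NB@24 -> ring=[24:NB,40:NA]
Op 4: add NC@58 -> ring=[24:NB,40:NA,58:NC]
Op 5: remove NC -> ring=[24:NB,40:NA]
Op 6: remove NB -> ring=[40:NA]
Op 7: add ND@31 -> ring=[31:ND,40:NA]
Op 8: route key 67: none >= 67, wrap to smallest pos 31 -> ND
Op 9: add NE@55 -> ring=[31:ND,40:NA,55:NE]
Final route key 66: none >= 66, wrap to smallest pos 31 -> ND

Answer: ND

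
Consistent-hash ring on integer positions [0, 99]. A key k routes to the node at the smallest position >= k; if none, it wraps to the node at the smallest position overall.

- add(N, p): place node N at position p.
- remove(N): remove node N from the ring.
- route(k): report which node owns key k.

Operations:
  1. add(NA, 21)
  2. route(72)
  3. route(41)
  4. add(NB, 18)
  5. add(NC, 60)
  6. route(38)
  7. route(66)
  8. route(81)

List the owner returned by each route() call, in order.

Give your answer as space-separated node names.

Answer: NA NA NC NB NB

Derivation:
Op 1: add NA@21 -> ring=[21:NA]
Op 2: route key 72: none >= 72, wrap to smallest pos 21 -> NA
Op 3: route key 41: none >= 41, wrap to smallest pos 21 -> NA
Op 4: add NB@18 -> ring=[18:NB,21:NA]
Op 5: add NC@60 -> ring=[18:NB,21:NA,60:NC]
Op 6: route key 38: smallest pos >= 38 is 60 -> NC
Op 7: route key 66: none >= 66, wrap to smallest pos 18 -> NB
Op 8: route key 81: none >= 81, wrap to smallest pos 18 -> NB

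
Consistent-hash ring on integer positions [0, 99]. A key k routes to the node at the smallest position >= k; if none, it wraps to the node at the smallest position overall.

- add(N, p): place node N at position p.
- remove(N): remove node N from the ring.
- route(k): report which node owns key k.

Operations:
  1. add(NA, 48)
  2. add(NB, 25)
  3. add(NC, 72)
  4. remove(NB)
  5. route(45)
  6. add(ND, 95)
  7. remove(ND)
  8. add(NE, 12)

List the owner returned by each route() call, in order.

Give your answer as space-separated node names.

Answer: NA

Derivation:
Op 1: add NA@48 -> ring=[48:NA]
Op 2: add NB@25 -> ring=[25:NB,48:NA]
Op 3: add NC@72 -> ring=[25:NB,48:NA,72:NC]
Op 4: remove NB -> ring=[48:NA,72:NC]
Op 5: route key 45: smallest pos >= 45 is 48 -> NA
Op 6: add ND@95 -> ring=[48:NA,72:NC,95:ND]
Op 7: remove ND -> ring=[48:NA,72:NC]
Op 8: add NE@12 -> ring=[12:NE,48:NA,72:NC]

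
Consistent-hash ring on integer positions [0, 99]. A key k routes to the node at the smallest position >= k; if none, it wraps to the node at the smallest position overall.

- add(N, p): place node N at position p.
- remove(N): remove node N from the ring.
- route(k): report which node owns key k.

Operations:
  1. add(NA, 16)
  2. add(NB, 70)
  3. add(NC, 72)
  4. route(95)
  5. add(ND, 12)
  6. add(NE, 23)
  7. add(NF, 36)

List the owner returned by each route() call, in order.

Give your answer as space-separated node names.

Op 1: add NA@16 -> ring=[16:NA]
Op 2: add NB@70 -> ring=[16:NA,70:NB]
Op 3: add NC@72 -> ring=[16:NA,70:NB,72:NC]
Op 4: route key 95: none >= 95, wrap to smallest pos 16 -> NA
Op 5: add ND@12 -> ring=[12:ND,16:NA,70:NB,72:NC]
Op 6: add NE@23 -> ring=[12:ND,16:NA,23:NE,70:NB,72:NC]
Op 7: add NF@36 -> ring=[12:ND,16:NA,23:NE,36:NF,70:NB,72:NC]

Answer: NA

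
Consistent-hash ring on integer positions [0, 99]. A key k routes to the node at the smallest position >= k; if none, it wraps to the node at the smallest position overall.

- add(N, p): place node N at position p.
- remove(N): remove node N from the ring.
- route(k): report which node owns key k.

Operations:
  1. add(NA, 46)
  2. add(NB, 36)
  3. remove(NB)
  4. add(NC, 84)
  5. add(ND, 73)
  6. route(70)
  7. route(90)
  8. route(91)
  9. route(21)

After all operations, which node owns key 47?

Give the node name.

Answer: ND

Derivation:
Op 1: add NA@46 -> ring=[46:NA]
Op 2: add NB@36 -> ring=[36:NB,46:NA]
Op 3: remove NB -> ring=[46:NA]
Op 4: add NC@84 -> ring=[46:NA,84:NC]
Op 5: add ND@73 -> ring=[46:NA,73:ND,84:NC]
Op 6: route key 70: smallest pos >= 70 is 73 -> ND
Op 7: route key 90: none >= 90, wrap to smallest pos 46 -> NA
Op 8: route key 91: none >= 91, wrap to smallest pos 46 -> NA
Op 9: route key 21: smallest pos >= 21 is 46 -> NA
Final route key 47: smallest pos >= 47 is 73 -> ND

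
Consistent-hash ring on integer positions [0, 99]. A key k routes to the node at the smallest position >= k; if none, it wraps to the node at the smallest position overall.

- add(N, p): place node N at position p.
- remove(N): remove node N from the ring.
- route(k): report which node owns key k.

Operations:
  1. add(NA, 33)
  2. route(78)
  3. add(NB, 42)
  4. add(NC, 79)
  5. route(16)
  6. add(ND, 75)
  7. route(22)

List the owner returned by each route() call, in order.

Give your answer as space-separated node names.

Op 1: add NA@33 -> ring=[33:NA]
Op 2: route key 78: none >= 78, wrap to smallest pos 33 -> NA
Op 3: add NB@42 -> ring=[33:NA,42:NB]
Op 4: add NC@79 -> ring=[33:NA,42:NB,79:NC]
Op 5: route key 16: smallest pos >= 16 is 33 -> NA
Op 6: add ND@75 -> ring=[33:NA,42:NB,75:ND,79:NC]
Op 7: route key 22: smallest pos >= 22 is 33 -> NA

Answer: NA NA NA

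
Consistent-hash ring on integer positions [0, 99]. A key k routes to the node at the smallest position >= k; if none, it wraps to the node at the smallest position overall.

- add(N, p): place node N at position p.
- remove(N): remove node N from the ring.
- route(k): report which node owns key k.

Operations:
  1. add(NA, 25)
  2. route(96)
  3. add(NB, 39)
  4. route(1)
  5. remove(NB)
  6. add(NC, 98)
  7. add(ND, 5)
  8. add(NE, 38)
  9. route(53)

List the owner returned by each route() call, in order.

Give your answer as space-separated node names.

Answer: NA NA NC

Derivation:
Op 1: add NA@25 -> ring=[25:NA]
Op 2: route key 96: none >= 96, wrap to smallest pos 25 -> NA
Op 3: add NB@39 -> ring=[25:NA,39:NB]
Op 4: route key 1: smallest pos >= 1 is 25 -> NA
Op 5: remove NB -> ring=[25:NA]
Op 6: add NC@98 -> ring=[25:NA,98:NC]
Op 7: add ND@5 -> ring=[5:ND,25:NA,98:NC]
Op 8: add NE@38 -> ring=[5:ND,25:NA,38:NE,98:NC]
Op 9: route key 53: smallest pos >= 53 is 98 -> NC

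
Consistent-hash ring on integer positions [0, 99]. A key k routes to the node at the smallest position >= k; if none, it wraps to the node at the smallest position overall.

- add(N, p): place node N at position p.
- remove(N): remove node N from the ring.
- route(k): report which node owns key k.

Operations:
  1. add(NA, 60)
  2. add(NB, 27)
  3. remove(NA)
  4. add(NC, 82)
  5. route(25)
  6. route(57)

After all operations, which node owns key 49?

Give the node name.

Op 1: add NA@60 -> ring=[60:NA]
Op 2: add NB@27 -> ring=[27:NB,60:NA]
Op 3: remove NA -> ring=[27:NB]
Op 4: add NC@82 -> ring=[27:NB,82:NC]
Op 5: route key 25: smallest pos >= 25 is 27 -> NB
Op 6: route key 57: smallest pos >= 57 is 82 -> NC
Final route key 49: smallest pos >= 49 is 82 -> NC

Answer: NC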